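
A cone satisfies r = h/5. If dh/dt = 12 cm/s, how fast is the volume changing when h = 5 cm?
12π cm³/s

V = (1/3)π(h/5)²h = πh³/75
dV/dt = πh²/25 · 12
At h = 5: dV/dt = 12π cm³/s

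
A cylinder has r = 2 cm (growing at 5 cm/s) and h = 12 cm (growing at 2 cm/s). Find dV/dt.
248π cm³/s

V = πr²h
dV/dt = 2πrh·dr/dt + πr²·dh/dt
= 2π(2)(12)(5) + π(2)²(2)
= 248π cm³/s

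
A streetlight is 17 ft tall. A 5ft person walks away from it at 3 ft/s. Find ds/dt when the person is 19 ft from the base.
5/4 ft/s

By similar triangles: 17/(x+s) = 5/s
Solving: s = 5x/12
ds/dt = 5/12 · dx/dt = 5/12 · 3 = 5/4 ft/s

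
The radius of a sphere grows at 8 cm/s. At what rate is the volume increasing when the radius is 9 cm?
2592π cm³/s

V = (4/3)πr³
dV/dt = dV/dr · dr/dt = 4πr² · 8
At r = 9: dV/dt = 2592π cm³/s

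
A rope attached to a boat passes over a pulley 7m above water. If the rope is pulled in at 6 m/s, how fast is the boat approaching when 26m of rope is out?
52√627/209 ≈ 6.23 m/s

rope² = x² + 7²
x = √(26² - 7²) = √627
dx/dt = (rope/x) · d(rope)/dt = (26/√627) · (-6) = -52√627/209 m/s
The boat approaches at 52√627/209 ≈ 6.23 m/s.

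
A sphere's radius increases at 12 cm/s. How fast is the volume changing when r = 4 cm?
768π cm³/s

V = (4/3)πr³
dV/dt = dV/dr · dr/dt = 4πr² · 12
At r = 4: dV/dt = 768π cm³/s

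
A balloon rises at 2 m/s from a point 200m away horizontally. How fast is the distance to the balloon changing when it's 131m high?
262√57161/57161 ≈ 1.096 m/s

z² = 200² + y²
z = √(200² + 131²) = √57161
dz/dt = y/z · dy/dt = 131/√57161 · 2 = 262√57161/57161 ≈ 1.096 m/s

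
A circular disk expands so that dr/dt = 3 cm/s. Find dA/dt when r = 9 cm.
54π cm²/s

A = πr²
dA/dt = 2πr · dr/dt = 2π(9)(3) = 54π cm²/s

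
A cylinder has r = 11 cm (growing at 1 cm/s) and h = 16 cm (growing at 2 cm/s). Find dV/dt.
594π cm³/s

V = πr²h
dV/dt = 2πrh·dr/dt + πr²·dh/dt
= 2π(11)(16)(1) + π(11)²(2)
= 594π cm³/s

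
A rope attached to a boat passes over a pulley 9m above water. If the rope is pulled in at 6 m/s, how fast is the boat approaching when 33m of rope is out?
33√7/14 ≈ 6.236 m/s

rope² = x² + 9²
x = √(33² - 9²) = 12√7
dx/dt = (rope/x) · d(rope)/dt = (33/(12√7)) · (-6) = -33√7/14 m/s
The boat approaches at 33√7/14 ≈ 6.236 m/s.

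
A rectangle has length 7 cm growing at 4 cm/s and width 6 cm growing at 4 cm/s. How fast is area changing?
52 cm²/s

A = lw
dA/dt = w·dl/dt + l·dw/dt = 6·4 + 7·4 = 52 cm²/s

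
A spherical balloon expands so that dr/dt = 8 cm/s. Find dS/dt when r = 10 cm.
640π cm²/s

S = 4πr²
dS/dt = dS/dr · dr/dt = 8πr · 8
At r = 10: dS/dt = 640π cm²/s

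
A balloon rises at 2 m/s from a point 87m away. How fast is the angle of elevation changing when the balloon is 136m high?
0.006676 rad/s

tan(θ) = y/87
sec²(θ) · dθ/dt = (1/87) · dy/dt
dθ/dt = cos²(θ)/87 · 2 = 87/(87² + 136²) · 2
dθ/dt = 0.006676 rad/s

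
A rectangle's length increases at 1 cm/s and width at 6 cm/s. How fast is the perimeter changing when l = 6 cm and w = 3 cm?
14 cm/s

P = 2(l + w)
dP/dt = 2(dl/dt + dw/dt) = 2(1 + 6) = 14 cm/s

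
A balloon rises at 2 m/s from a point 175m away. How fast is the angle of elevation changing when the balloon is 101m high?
0.008573 rad/s

tan(θ) = y/175
sec²(θ) · dθ/dt = (1/175) · dy/dt
dθ/dt = cos²(θ)/175 · 2 = 175/(175² + 101²) · 2
dθ/dt = 0.008573 rad/s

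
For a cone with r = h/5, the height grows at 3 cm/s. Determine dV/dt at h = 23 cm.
1587π/25 cm³/s

V = (1/3)π(h/5)²h = πh³/75
dV/dt = πh²/25 · 3
At h = 23: dV/dt = 1587π/25 cm³/s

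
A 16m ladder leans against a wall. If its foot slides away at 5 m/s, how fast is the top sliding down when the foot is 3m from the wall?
15√247/247 ≈ 0.9544 m/s

x² + y² = 16²
2x·dx/dt + 2y·dy/dt = 0
dy/dt = -x/y · dx/dt = -3/√247 · 5 = -15√247/247 m/s
The top is descending at 15√247/247 ≈ 0.9544 m/s.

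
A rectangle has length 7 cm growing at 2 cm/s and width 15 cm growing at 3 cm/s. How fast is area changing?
51 cm²/s

A = lw
dA/dt = w·dl/dt + l·dw/dt = 15·2 + 7·3 = 51 cm²/s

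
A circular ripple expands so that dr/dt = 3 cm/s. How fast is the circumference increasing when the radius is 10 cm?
6π cm/s

C = 2πr
dC/dt = 2π · dr/dt = 2π · 3 = 6π cm/s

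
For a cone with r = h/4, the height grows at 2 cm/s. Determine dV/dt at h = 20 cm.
50π cm³/s

V = (1/3)π(h/4)²h = πh³/48
dV/dt = πh²/16 · 2
At h = 20: dV/dt = 50π cm³/s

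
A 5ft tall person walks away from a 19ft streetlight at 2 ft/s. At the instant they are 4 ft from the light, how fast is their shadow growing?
5/7 ft/s

By similar triangles: 19/(x+s) = 5/s
Solving: s = 5x/14
ds/dt = 5/14 · dx/dt = 5/14 · 2 = 5/7 ft/s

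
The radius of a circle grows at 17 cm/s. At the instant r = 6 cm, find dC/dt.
34π cm/s

C = 2πr
dC/dt = 2π · dr/dt = 2π · 17 = 34π cm/s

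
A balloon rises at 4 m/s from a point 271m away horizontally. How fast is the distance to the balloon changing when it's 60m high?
240√77041/77041 ≈ 0.8647 m/s

z² = 271² + y²
z = √(271² + 60²) = √77041
dz/dt = y/z · dy/dt = 60/√77041 · 4 = 240√77041/77041 ≈ 0.8647 m/s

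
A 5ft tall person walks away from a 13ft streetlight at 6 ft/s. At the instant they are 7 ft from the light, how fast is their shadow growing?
15/4 ft/s

By similar triangles: 13/(x+s) = 5/s
Solving: s = 5x/8
ds/dt = 5/8 · dx/dt = 5/8 · 6 = 15/4 ft/s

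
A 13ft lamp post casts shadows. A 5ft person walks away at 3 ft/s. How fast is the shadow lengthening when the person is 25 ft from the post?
15/8 ft/s

By similar triangles: 13/(x+s) = 5/s
Solving: s = 5x/8
ds/dt = 5/8 · dx/dt = 5/8 · 3 = 15/8 ft/s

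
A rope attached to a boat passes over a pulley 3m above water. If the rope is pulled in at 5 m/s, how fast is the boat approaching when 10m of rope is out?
50√91/91 ≈ 5.241 m/s

rope² = x² + 3²
x = √(10² - 3²) = √91
dx/dt = (rope/x) · d(rope)/dt = (10/√91) · (-5) = -50√91/91 m/s
The boat approaches at 50√91/91 ≈ 5.241 m/s.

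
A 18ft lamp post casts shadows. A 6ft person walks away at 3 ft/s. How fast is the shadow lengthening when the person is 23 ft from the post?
3/2 ft/s

By similar triangles: 18/(x+s) = 6/s
Solving: s = 6x/12
ds/dt = 6/12 · dx/dt = 1/2 · 3 = 3/2 ft/s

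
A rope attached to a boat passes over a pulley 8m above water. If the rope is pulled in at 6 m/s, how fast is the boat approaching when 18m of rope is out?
54√65/65 ≈ 6.698 m/s

rope² = x² + 8²
x = √(18² - 8²) = 2√65
dx/dt = (rope/x) · d(rope)/dt = (18/(2√65)) · (-6) = -54√65/65 m/s
The boat approaches at 54√65/65 ≈ 6.698 m/s.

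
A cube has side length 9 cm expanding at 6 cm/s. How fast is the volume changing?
1458 cm³/s

V = s³
dV/dt = 3s² · ds/dt = 3·9²·6 = 1458 cm³/s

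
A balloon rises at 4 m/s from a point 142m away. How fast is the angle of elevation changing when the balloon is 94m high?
0.019586 rad/s

tan(θ) = y/142
sec²(θ) · dθ/dt = (1/142) · dy/dt
dθ/dt = cos²(θ)/142 · 4 = 142/(142² + 94²) · 4
dθ/dt = 0.019586 rad/s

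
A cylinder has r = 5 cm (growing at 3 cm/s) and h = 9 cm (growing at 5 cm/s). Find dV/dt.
395π cm³/s

V = πr²h
dV/dt = 2πrh·dr/dt + πr²·dh/dt
= 2π(5)(9)(3) + π(5)²(5)
= 395π cm³/s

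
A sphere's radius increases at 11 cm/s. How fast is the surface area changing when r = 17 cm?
1496π cm²/s

S = 4πr²
dS/dt = dS/dr · dr/dt = 8πr · 11
At r = 17: dS/dt = 1496π cm²/s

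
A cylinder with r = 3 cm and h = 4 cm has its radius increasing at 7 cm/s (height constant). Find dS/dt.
140π cm²/s

S = 2πrh + 2πr² (lateral + bases)
dS/dt = (2πh + 4πr)·dr/dt = (2π·4 + 4π·3)·7
= 140π cm²/s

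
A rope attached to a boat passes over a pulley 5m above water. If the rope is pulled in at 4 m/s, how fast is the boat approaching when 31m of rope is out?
31√26/39 ≈ 4.053 m/s

rope² = x² + 5²
x = √(31² - 5²) = 6√26
dx/dt = (rope/x) · d(rope)/dt = (31/(6√26)) · (-4) = -31√26/39 m/s
The boat approaches at 31√26/39 ≈ 4.053 m/s.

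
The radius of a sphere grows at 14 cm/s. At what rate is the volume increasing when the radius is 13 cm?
9464π cm³/s

V = (4/3)πr³
dV/dt = dV/dr · dr/dt = 4πr² · 14
At r = 13: dV/dt = 9464π cm³/s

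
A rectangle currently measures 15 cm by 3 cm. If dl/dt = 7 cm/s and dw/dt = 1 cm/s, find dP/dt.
16 cm/s

P = 2(l + w)
dP/dt = 2(dl/dt + dw/dt) = 2(7 + 1) = 16 cm/s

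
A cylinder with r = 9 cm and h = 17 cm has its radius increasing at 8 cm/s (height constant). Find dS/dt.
560π cm²/s

S = 2πrh + 2πr² (lateral + bases)
dS/dt = (2πh + 4πr)·dr/dt = (2π·17 + 4π·9)·8
= 560π cm²/s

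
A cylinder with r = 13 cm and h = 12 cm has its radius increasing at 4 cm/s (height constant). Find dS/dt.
304π cm²/s

S = 2πrh + 2πr² (lateral + bases)
dS/dt = (2πh + 4πr)·dr/dt = (2π·12 + 4π·13)·4
= 304π cm²/s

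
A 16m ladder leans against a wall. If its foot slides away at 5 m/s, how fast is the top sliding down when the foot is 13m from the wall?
65√87/87 ≈ 6.969 m/s

x² + y² = 16²
2x·dx/dt + 2y·dy/dt = 0
dy/dt = -x/y · dx/dt = -13/√87 · 5 = -65√87/87 m/s
The top is descending at 65√87/87 ≈ 6.969 m/s.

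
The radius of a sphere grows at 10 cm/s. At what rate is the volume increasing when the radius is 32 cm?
40960π cm³/s

V = (4/3)πr³
dV/dt = dV/dr · dr/dt = 4πr² · 10
At r = 32: dV/dt = 40960π cm³/s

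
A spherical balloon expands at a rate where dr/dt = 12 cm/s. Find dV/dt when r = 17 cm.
13872π cm³/s

V = (4/3)πr³
dV/dt = dV/dr · dr/dt = 4πr² · 12
At r = 17: dV/dt = 13872π cm³/s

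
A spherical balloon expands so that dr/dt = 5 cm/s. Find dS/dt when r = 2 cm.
80π cm²/s

S = 4πr²
dS/dt = dS/dr · dr/dt = 8πr · 5
At r = 2: dS/dt = 80π cm²/s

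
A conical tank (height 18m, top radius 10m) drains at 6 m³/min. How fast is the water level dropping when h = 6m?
27/(50π) ≈ 0.1719 m/min

r/h = 10/18, so r = (5/9)h
V = (1/3)πr²h = (1/3)π((5/9)h)²h = (25/243)πh³
dV/dh = (25/81)πh²
dh/dt = (dV/dt)/(dV/dh) = -6/((25/81)π·6²) = -27/(50π) m/min
The level is dropping at 27/(50π) ≈ 0.1719 m/min.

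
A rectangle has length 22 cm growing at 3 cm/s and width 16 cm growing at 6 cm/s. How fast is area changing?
180 cm²/s

A = lw
dA/dt = w·dl/dt + l·dw/dt = 16·3 + 22·6 = 180 cm²/s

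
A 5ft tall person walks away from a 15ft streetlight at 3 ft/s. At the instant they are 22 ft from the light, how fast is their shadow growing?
3/2 ft/s

By similar triangles: 15/(x+s) = 5/s
Solving: s = 5x/10
ds/dt = 5/10 · dx/dt = 1/2 · 3 = 3/2 ft/s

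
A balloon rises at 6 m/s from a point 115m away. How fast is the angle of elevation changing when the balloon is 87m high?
0.033183 rad/s

tan(θ) = y/115
sec²(θ) · dθ/dt = (1/115) · dy/dt
dθ/dt = cos²(θ)/115 · 6 = 115/(115² + 87²) · 6
dθ/dt = 0.033183 rad/s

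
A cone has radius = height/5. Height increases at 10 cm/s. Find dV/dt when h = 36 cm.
2592π/5 cm³/s

V = (1/3)π(h/5)²h = πh³/75
dV/dt = πh²/25 · 10
At h = 36: dV/dt = 2592π/5 cm³/s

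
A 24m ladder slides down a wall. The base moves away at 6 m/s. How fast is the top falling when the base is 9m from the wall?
18√55/55 ≈ 2.427 m/s

x² + y² = 24²
2x·dx/dt + 2y·dy/dt = 0
dy/dt = -x/y · dx/dt = -9/(3√55) · 6 = -18√55/55 m/s
The top is descending at 18√55/55 ≈ 2.427 m/s.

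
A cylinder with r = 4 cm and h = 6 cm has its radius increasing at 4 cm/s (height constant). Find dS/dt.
112π cm²/s

S = 2πrh + 2πr² (lateral + bases)
dS/dt = (2πh + 4πr)·dr/dt = (2π·6 + 4π·4)·4
= 112π cm²/s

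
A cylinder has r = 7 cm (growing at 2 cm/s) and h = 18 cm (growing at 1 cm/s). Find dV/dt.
553π cm³/s

V = πr²h
dV/dt = 2πrh·dr/dt + πr²·dh/dt
= 2π(7)(18)(2) + π(7)²(1)
= 553π cm³/s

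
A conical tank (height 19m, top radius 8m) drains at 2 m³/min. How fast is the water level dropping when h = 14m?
361/(6272π) ≈ 0.01832 m/min

r/h = 8/19, so r = (8/19)h
V = (1/3)πr²h = (1/3)π((8/19)h)²h = (64/1083)πh³
dV/dh = (64/361)πh²
dh/dt = (dV/dt)/(dV/dh) = -2/((64/361)π·14²) = -361/(6272π) m/min
The level is dropping at 361/(6272π) ≈ 0.01832 m/min.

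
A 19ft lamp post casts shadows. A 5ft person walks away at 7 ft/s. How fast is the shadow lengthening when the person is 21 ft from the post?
5/2 ft/s

By similar triangles: 19/(x+s) = 5/s
Solving: s = 5x/14
ds/dt = 5/14 · dx/dt = 5/14 · 7 = 5/2 ft/s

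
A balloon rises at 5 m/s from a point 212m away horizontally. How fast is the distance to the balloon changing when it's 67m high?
335√49433/49433 ≈ 1.507 m/s

z² = 212² + y²
z = √(212² + 67²) = √49433
dz/dt = y/z · dy/dt = 67/√49433 · 5 = 335√49433/49433 ≈ 1.507 m/s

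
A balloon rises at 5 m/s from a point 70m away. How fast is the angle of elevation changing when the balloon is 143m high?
0.013807 rad/s

tan(θ) = y/70
sec²(θ) · dθ/dt = (1/70) · dy/dt
dθ/dt = cos²(θ)/70 · 5 = 70/(70² + 143²) · 5
dθ/dt = 0.013807 rad/s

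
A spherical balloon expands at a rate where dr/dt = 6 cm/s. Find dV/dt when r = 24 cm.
13824π cm³/s

V = (4/3)πr³
dV/dt = dV/dr · dr/dt = 4πr² · 6
At r = 24: dV/dt = 13824π cm³/s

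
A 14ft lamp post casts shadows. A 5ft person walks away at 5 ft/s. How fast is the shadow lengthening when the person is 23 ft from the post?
25/9 ft/s

By similar triangles: 14/(x+s) = 5/s
Solving: s = 5x/9
ds/dt = 5/9 · dx/dt = 5/9 · 5 = 25/9 ft/s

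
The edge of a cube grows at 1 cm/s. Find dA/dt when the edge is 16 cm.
192 cm²/s

A = 6s²
dA/dt = 12s · ds/dt = 12·16·1 = 192 cm²/s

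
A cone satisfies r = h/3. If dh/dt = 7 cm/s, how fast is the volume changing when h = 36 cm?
1008π cm³/s

V = (1/3)π(h/3)²h = πh³/27
dV/dt = πh²/9 · 7
At h = 36: dV/dt = 1008π cm³/s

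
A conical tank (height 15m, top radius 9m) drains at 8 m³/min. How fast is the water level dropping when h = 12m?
25/(162π) ≈ 0.04912 m/min

r/h = 9/15, so r = (3/5)h
V = (1/3)πr²h = (1/3)π((3/5)h)²h = (3/25)πh³
dV/dh = (9/25)πh²
dh/dt = (dV/dt)/(dV/dh) = -8/((9/25)π·12²) = -25/(162π) m/min
The level is dropping at 25/(162π) ≈ 0.04912 m/min.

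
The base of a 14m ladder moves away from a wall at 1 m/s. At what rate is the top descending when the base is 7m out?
√3/3 ≈ 0.5774 m/s

x² + y² = 14²
2x·dx/dt + 2y·dy/dt = 0
dy/dt = -x/y · dx/dt = -7/(7√3) · 1 = -√3/3 m/s
The top is descending at √3/3 ≈ 0.5774 m/s.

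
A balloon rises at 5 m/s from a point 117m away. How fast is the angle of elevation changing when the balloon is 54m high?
0.03523 rad/s

tan(θ) = y/117
sec²(θ) · dθ/dt = (1/117) · dy/dt
dθ/dt = cos²(θ)/117 · 5 = 117/(117² + 54²) · 5
dθ/dt = 0.03523 rad/s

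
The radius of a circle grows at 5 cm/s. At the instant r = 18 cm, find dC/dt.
10π cm/s

C = 2πr
dC/dt = 2π · dr/dt = 2π · 5 = 10π cm/s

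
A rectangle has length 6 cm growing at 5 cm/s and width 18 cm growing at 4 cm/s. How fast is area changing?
114 cm²/s

A = lw
dA/dt = w·dl/dt + l·dw/dt = 18·5 + 6·4 = 114 cm²/s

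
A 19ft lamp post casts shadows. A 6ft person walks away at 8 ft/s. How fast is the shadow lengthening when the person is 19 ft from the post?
48/13 ft/s

By similar triangles: 19/(x+s) = 6/s
Solving: s = 6x/13
ds/dt = 6/13 · dx/dt = 6/13 · 8 = 48/13 ft/s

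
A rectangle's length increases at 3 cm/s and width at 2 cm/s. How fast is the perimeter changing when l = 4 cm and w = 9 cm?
10 cm/s

P = 2(l + w)
dP/dt = 2(dl/dt + dw/dt) = 2(3 + 2) = 10 cm/s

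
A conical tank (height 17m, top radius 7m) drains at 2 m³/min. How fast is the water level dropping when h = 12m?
289/(3528π) ≈ 0.02607 m/min

r/h = 7/17, so r = (7/17)h
V = (1/3)πr²h = (1/3)π((7/17)h)²h = (49/867)πh³
dV/dh = (49/289)πh²
dh/dt = (dV/dt)/(dV/dh) = -2/((49/289)π·12²) = -289/(3528π) m/min
The level is dropping at 289/(3528π) ≈ 0.02607 m/min.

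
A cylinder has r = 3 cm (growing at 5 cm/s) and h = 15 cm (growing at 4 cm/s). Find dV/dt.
486π cm³/s

V = πr²h
dV/dt = 2πrh·dr/dt + πr²·dh/dt
= 2π(3)(15)(5) + π(3)²(4)
= 486π cm³/s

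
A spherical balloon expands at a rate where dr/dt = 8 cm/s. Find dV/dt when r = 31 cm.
30752π cm³/s

V = (4/3)πr³
dV/dt = dV/dr · dr/dt = 4πr² · 8
At r = 31: dV/dt = 30752π cm³/s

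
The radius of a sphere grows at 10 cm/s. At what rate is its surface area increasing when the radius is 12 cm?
960π cm²/s

S = 4πr²
dS/dt = dS/dr · dr/dt = 8πr · 10
At r = 12: dS/dt = 960π cm²/s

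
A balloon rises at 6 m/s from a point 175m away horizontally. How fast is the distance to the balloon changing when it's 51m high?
153√33226/16613 ≈ 1.679 m/s

z² = 175² + y²
z = √(175² + 51²) = √33226
dz/dt = y/z · dy/dt = 51/√33226 · 6 = 153√33226/16613 ≈ 1.679 m/s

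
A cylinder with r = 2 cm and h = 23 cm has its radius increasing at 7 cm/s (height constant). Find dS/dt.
378π cm²/s

S = 2πrh + 2πr² (lateral + bases)
dS/dt = (2πh + 4πr)·dr/dt = (2π·23 + 4π·2)·7
= 378π cm²/s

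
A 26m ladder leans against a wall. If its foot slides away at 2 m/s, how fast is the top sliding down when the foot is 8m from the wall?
8√17/51 ≈ 0.6468 m/s

x² + y² = 26²
2x·dx/dt + 2y·dy/dt = 0
dy/dt = -x/y · dx/dt = -8/(6√17) · 2 = -8√17/51 m/s
The top is descending at 8√17/51 ≈ 0.6468 m/s.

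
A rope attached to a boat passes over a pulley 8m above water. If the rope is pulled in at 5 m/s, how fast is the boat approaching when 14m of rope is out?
35√33/33 ≈ 6.093 m/s

rope² = x² + 8²
x = √(14² - 8²) = 2√33
dx/dt = (rope/x) · d(rope)/dt = (14/(2√33)) · (-5) = -35√33/33 m/s
The boat approaches at 35√33/33 ≈ 6.093 m/s.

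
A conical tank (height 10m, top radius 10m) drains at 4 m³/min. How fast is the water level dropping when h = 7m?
4/(49π) ≈ 0.02598 m/min

r/h = 10/10, so r = h
V = (1/3)πr²h = (1/3)π(h)²h = (1/3)πh³
dV/dh = πh²
dh/dt = (dV/dt)/(dV/dh) = -4/(π·7²) = -4/(49π) m/min
The level is dropping at 4/(49π) ≈ 0.02598 m/min.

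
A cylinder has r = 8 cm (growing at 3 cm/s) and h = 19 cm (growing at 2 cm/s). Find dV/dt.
1040π cm³/s

V = πr²h
dV/dt = 2πrh·dr/dt + πr²·dh/dt
= 2π(8)(19)(3) + π(8)²(2)
= 1040π cm³/s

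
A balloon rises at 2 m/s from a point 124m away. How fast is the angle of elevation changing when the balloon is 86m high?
0.010891 rad/s

tan(θ) = y/124
sec²(θ) · dθ/dt = (1/124) · dy/dt
dθ/dt = cos²(θ)/124 · 2 = 124/(124² + 86²) · 2
dθ/dt = 0.010891 rad/s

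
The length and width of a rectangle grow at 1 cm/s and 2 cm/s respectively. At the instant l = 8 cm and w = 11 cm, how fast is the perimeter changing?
6 cm/s

P = 2(l + w)
dP/dt = 2(dl/dt + dw/dt) = 2(1 + 2) = 6 cm/s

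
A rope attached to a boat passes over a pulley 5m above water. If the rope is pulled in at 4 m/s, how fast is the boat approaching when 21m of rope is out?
21√26/26 ≈ 4.118 m/s

rope² = x² + 5²
x = √(21² - 5²) = 4√26
dx/dt = (rope/x) · d(rope)/dt = (21/(4√26)) · (-4) = -21√26/26 m/s
The boat approaches at 21√26/26 ≈ 4.118 m/s.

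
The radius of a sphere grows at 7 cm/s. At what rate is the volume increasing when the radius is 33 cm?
30492π cm³/s

V = (4/3)πr³
dV/dt = dV/dr · dr/dt = 4πr² · 7
At r = 33: dV/dt = 30492π cm³/s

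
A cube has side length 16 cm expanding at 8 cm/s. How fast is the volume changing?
6144 cm³/s

V = s³
dV/dt = 3s² · ds/dt = 3·16²·8 = 6144 cm³/s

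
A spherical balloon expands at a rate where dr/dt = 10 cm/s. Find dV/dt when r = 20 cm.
16000π cm³/s

V = (4/3)πr³
dV/dt = dV/dr · dr/dt = 4πr² · 10
At r = 20: dV/dt = 16000π cm³/s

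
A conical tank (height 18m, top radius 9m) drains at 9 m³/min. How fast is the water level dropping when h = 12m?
1/(4π) ≈ 0.07958 m/min

r/h = 9/18, so r = (1/2)h
V = (1/3)πr²h = (1/3)π((1/2)h)²h = (1/12)πh³
dV/dh = (1/4)πh²
dh/dt = (dV/dt)/(dV/dh) = -9/((1/4)π·12²) = -1/(4π) m/min
The level is dropping at 1/(4π) ≈ 0.07958 m/min.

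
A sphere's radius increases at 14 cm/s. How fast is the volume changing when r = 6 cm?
2016π cm³/s

V = (4/3)πr³
dV/dt = dV/dr · dr/dt = 4πr² · 14
At r = 6: dV/dt = 2016π cm³/s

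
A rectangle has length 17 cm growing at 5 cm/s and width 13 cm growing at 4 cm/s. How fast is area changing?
133 cm²/s

A = lw
dA/dt = w·dl/dt + l·dw/dt = 13·5 + 17·4 = 133 cm²/s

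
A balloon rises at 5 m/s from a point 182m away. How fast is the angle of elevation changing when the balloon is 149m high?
0.016448 rad/s

tan(θ) = y/182
sec²(θ) · dθ/dt = (1/182) · dy/dt
dθ/dt = cos²(θ)/182 · 5 = 182/(182² + 149²) · 5
dθ/dt = 0.016448 rad/s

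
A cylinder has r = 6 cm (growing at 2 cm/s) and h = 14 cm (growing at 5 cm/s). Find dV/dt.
516π cm³/s

V = πr²h
dV/dt = 2πrh·dr/dt + πr²·dh/dt
= 2π(6)(14)(2) + π(6)²(5)
= 516π cm³/s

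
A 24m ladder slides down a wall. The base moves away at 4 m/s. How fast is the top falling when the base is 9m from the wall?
12√55/55 ≈ 1.618 m/s

x² + y² = 24²
2x·dx/dt + 2y·dy/dt = 0
dy/dt = -x/y · dx/dt = -9/(3√55) · 4 = -12√55/55 m/s
The top is descending at 12√55/55 ≈ 1.618 m/s.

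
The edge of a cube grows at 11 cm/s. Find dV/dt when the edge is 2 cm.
132 cm³/s

V = s³
dV/dt = 3s² · ds/dt = 3·2²·11 = 132 cm³/s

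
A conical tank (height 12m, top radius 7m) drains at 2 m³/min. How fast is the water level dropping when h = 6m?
8/(49π) ≈ 0.05197 m/min

r/h = 7/12, so r = (7/12)h
V = (1/3)πr²h = (1/3)π((7/12)h)²h = (49/432)πh³
dV/dh = (49/144)πh²
dh/dt = (dV/dt)/(dV/dh) = -2/((49/144)π·6²) = -8/(49π) m/min
The level is dropping at 8/(49π) ≈ 0.05197 m/min.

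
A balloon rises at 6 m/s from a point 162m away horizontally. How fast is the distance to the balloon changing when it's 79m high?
474√32485/32485 ≈ 2.63 m/s

z² = 162² + y²
z = √(162² + 79²) = √32485
dz/dt = y/z · dy/dt = 79/√32485 · 6 = 474√32485/32485 ≈ 2.63 m/s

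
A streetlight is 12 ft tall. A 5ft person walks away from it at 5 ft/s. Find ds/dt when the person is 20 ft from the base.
25/7 ft/s

By similar triangles: 12/(x+s) = 5/s
Solving: s = 5x/7
ds/dt = 5/7 · dx/dt = 5/7 · 5 = 25/7 ft/s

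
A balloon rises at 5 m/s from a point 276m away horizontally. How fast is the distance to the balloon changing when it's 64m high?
80√5017/5017 ≈ 1.129 m/s

z² = 276² + y²
z = √(276² + 64²) = 4√5017
dz/dt = y/z · dy/dt = 64/(4√5017) · 5 = 80√5017/5017 ≈ 1.129 m/s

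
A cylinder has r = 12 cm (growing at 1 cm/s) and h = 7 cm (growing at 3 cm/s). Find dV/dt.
600π cm³/s

V = πr²h
dV/dt = 2πrh·dr/dt + πr²·dh/dt
= 2π(12)(7)(1) + π(12)²(3)
= 600π cm³/s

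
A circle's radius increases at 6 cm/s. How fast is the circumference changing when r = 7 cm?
12π cm/s

C = 2πr
dC/dt = 2π · dr/dt = 2π · 6 = 12π cm/s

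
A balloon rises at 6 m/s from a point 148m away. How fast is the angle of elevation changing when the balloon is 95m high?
0.028711 rad/s

tan(θ) = y/148
sec²(θ) · dθ/dt = (1/148) · dy/dt
dθ/dt = cos²(θ)/148 · 6 = 148/(148² + 95²) · 6
dθ/dt = 0.028711 rad/s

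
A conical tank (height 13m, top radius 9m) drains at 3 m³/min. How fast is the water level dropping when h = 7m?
169/(1323π) ≈ 0.04066 m/min

r/h = 9/13, so r = (9/13)h
V = (1/3)πr²h = (1/3)π((9/13)h)²h = (27/169)πh³
dV/dh = (81/169)πh²
dh/dt = (dV/dt)/(dV/dh) = -3/((81/169)π·7²) = -169/(1323π) m/min
The level is dropping at 169/(1323π) ≈ 0.04066 m/min.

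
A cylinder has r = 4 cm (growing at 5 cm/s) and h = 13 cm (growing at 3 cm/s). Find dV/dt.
568π cm³/s

V = πr²h
dV/dt = 2πrh·dr/dt + πr²·dh/dt
= 2π(4)(13)(5) + π(4)²(3)
= 568π cm³/s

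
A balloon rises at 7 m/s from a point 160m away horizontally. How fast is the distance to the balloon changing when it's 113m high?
791√38369/38369 ≈ 4.038 m/s

z² = 160² + y²
z = √(160² + 113²) = √38369
dz/dt = y/z · dy/dt = 113/√38369 · 7 = 791√38369/38369 ≈ 4.038 m/s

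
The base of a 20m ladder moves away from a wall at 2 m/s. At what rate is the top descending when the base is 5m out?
2√15/15 ≈ 0.5164 m/s

x² + y² = 20²
2x·dx/dt + 2y·dy/dt = 0
dy/dt = -x/y · dx/dt = -5/(5√15) · 2 = -2√15/15 m/s
The top is descending at 2√15/15 ≈ 0.5164 m/s.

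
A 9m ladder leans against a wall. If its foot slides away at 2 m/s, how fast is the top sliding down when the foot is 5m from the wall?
5√14/14 ≈ 1.336 m/s

x² + y² = 9²
2x·dx/dt + 2y·dy/dt = 0
dy/dt = -x/y · dx/dt = -5/(2√14) · 2 = -5√14/14 m/s
The top is descending at 5√14/14 ≈ 1.336 m/s.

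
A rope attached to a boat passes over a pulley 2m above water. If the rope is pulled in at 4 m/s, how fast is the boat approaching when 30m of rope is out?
15√14/14 ≈ 4.009 m/s

rope² = x² + 2²
x = √(30² - 2²) = 8√14
dx/dt = (rope/x) · d(rope)/dt = (30/(8√14)) · (-4) = -15√14/14 m/s
The boat approaches at 15√14/14 ≈ 4.009 m/s.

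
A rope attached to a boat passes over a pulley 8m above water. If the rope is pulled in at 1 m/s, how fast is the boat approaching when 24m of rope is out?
3√2/4 ≈ 1.061 m/s

rope² = x² + 8²
x = √(24² - 8²) = 16√2
dx/dt = (rope/x) · d(rope)/dt = (24/(16√2)) · (-1) = -3√2/4 m/s
The boat approaches at 3√2/4 ≈ 1.061 m/s.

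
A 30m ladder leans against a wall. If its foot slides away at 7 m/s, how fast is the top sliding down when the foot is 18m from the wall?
21/4 = 5.25 m/s

x² + y² = 30²
2x·dx/dt + 2y·dy/dt = 0
dy/dt = -x/y · dx/dt = -18/24 · 7 = -21/4 m/s
The top is descending at 21/4 = 5.25 m/s.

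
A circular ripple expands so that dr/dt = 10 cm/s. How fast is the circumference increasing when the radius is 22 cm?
20π cm/s

C = 2πr
dC/dt = 2π · dr/dt = 2π · 10 = 20π cm/s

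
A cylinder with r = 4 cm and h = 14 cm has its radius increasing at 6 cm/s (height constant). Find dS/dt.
264π cm²/s

S = 2πrh + 2πr² (lateral + bases)
dS/dt = (2πh + 4πr)·dr/dt = (2π·14 + 4π·4)·6
= 264π cm²/s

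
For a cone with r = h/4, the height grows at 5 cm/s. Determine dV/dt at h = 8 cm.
20π cm³/s

V = (1/3)π(h/4)²h = πh³/48
dV/dt = πh²/16 · 5
At h = 8: dV/dt = 20π cm³/s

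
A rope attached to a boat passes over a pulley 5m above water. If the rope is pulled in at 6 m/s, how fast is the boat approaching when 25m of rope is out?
5√6/2 ≈ 6.124 m/s

rope² = x² + 5²
x = √(25² - 5²) = 10√6
dx/dt = (rope/x) · d(rope)/dt = (25/(10√6)) · (-6) = -5√6/2 m/s
The boat approaches at 5√6/2 ≈ 6.124 m/s.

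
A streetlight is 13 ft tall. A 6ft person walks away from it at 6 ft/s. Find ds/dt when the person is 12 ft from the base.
36/7 ft/s

By similar triangles: 13/(x+s) = 6/s
Solving: s = 6x/7
ds/dt = 6/7 · dx/dt = 6/7 · 6 = 36/7 ft/s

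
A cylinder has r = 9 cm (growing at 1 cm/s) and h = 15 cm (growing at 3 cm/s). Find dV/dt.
513π cm³/s

V = πr²h
dV/dt = 2πrh·dr/dt + πr²·dh/dt
= 2π(9)(15)(1) + π(9)²(3)
= 513π cm³/s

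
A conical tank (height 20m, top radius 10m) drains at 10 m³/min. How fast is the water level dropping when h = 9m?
40/(81π) ≈ 0.1572 m/min

r/h = 10/20, so r = (1/2)h
V = (1/3)πr²h = (1/3)π((1/2)h)²h = (1/12)πh³
dV/dh = (1/4)πh²
dh/dt = (dV/dt)/(dV/dh) = -10/((1/4)π·9²) = -40/(81π) m/min
The level is dropping at 40/(81π) ≈ 0.1572 m/min.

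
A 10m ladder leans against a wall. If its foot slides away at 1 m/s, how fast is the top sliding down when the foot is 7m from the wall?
7√51/51 ≈ 0.9802 m/s

x² + y² = 10²
2x·dx/dt + 2y·dy/dt = 0
dy/dt = -x/y · dx/dt = -7/√51 · 1 = -7√51/51 m/s
The top is descending at 7√51/51 ≈ 0.9802 m/s.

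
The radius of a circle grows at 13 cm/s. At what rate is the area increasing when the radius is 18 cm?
468π cm²/s

A = πr²
dA/dt = 2πr · dr/dt = 2π(18)(13) = 468π cm²/s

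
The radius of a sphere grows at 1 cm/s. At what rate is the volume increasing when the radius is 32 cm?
4096π cm³/s

V = (4/3)πr³
dV/dt = dV/dr · dr/dt = 4πr² · 1
At r = 32: dV/dt = 4096π cm³/s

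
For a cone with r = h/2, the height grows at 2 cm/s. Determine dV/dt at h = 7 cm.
49π/2 cm³/s

V = (1/3)π(h/2)²h = πh³/12
dV/dt = πh²/4 · 2
At h = 7: dV/dt = 49π/2 cm³/s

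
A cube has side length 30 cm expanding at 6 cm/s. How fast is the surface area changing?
2160 cm²/s

A = 6s²
dA/dt = 12s · ds/dt = 12·30·6 = 2160 cm²/s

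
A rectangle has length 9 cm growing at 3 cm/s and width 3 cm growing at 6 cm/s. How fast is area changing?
63 cm²/s

A = lw
dA/dt = w·dl/dt + l·dw/dt = 3·3 + 9·6 = 63 cm²/s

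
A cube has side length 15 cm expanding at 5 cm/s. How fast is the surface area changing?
900 cm²/s

A = 6s²
dA/dt = 12s · ds/dt = 12·15·5 = 900 cm²/s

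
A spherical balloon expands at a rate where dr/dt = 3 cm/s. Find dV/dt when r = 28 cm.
9408π cm³/s

V = (4/3)πr³
dV/dt = dV/dr · dr/dt = 4πr² · 3
At r = 28: dV/dt = 9408π cm³/s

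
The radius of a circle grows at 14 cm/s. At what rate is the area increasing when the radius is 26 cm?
728π cm²/s

A = πr²
dA/dt = 2πr · dr/dt = 2π(26)(14) = 728π cm²/s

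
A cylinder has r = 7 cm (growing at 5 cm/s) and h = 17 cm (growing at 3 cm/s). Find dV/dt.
1337π cm³/s

V = πr²h
dV/dt = 2πrh·dr/dt + πr²·dh/dt
= 2π(7)(17)(5) + π(7)²(3)
= 1337π cm³/s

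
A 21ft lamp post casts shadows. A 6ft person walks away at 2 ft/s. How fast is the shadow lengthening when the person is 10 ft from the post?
4/5 ft/s

By similar triangles: 21/(x+s) = 6/s
Solving: s = 6x/15
ds/dt = 6/15 · dx/dt = 2/5 · 2 = 4/5 ft/s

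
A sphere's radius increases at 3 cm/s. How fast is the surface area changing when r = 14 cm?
336π cm²/s

S = 4πr²
dS/dt = dS/dr · dr/dt = 8πr · 3
At r = 14: dS/dt = 336π cm²/s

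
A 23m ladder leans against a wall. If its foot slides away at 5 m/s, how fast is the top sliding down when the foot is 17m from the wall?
17√15/12 ≈ 5.487 m/s

x² + y² = 23²
2x·dx/dt + 2y·dy/dt = 0
dy/dt = -x/y · dx/dt = -17/(4√15) · 5 = -17√15/12 m/s
The top is descending at 17√15/12 ≈ 5.487 m/s.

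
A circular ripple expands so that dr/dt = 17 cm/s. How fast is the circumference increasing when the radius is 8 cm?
34π cm/s

C = 2πr
dC/dt = 2π · dr/dt = 2π · 17 = 34π cm/s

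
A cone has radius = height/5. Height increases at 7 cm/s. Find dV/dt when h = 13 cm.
1183π/25 cm³/s

V = (1/3)π(h/5)²h = πh³/75
dV/dt = πh²/25 · 7
At h = 13: dV/dt = 1183π/25 cm³/s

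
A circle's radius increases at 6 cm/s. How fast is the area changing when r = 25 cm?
300π cm²/s

A = πr²
dA/dt = 2πr · dr/dt = 2π(25)(6) = 300π cm²/s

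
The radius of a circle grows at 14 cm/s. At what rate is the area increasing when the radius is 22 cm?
616π cm²/s

A = πr²
dA/dt = 2πr · dr/dt = 2π(22)(14) = 616π cm²/s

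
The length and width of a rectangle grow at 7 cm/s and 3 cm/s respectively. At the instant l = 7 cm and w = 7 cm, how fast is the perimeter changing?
20 cm/s

P = 2(l + w)
dP/dt = 2(dl/dt + dw/dt) = 2(7 + 3) = 20 cm/s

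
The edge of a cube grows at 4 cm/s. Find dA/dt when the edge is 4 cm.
192 cm²/s

A = 6s²
dA/dt = 12s · ds/dt = 12·4·4 = 192 cm²/s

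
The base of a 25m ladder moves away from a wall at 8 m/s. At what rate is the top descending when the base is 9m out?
9√34/17 ≈ 3.087 m/s

x² + y² = 25²
2x·dx/dt + 2y·dy/dt = 0
dy/dt = -x/y · dx/dt = -9/(4√34) · 8 = -9√34/17 m/s
The top is descending at 9√34/17 ≈ 3.087 m/s.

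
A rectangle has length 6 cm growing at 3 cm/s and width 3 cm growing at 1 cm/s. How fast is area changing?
15 cm²/s

A = lw
dA/dt = w·dl/dt + l·dw/dt = 3·3 + 6·1 = 15 cm²/s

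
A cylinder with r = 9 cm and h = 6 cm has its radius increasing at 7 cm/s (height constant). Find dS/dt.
336π cm²/s

S = 2πrh + 2πr² (lateral + bases)
dS/dt = (2πh + 4πr)·dr/dt = (2π·6 + 4π·9)·7
= 336π cm²/s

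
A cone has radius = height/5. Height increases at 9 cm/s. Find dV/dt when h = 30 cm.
324π cm³/s

V = (1/3)π(h/5)²h = πh³/75
dV/dt = πh²/25 · 9
At h = 30: dV/dt = 324π cm³/s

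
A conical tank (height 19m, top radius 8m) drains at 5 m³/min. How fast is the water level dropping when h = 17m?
1805/(18496π) ≈ 0.03106 m/min

r/h = 8/19, so r = (8/19)h
V = (1/3)πr²h = (1/3)π((8/19)h)²h = (64/1083)πh³
dV/dh = (64/361)πh²
dh/dt = (dV/dt)/(dV/dh) = -5/((64/361)π·17²) = -1805/(18496π) m/min
The level is dropping at 1805/(18496π) ≈ 0.03106 m/min.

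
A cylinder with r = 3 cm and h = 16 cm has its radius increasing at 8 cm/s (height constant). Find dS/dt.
352π cm²/s

S = 2πrh + 2πr² (lateral + bases)
dS/dt = (2πh + 4πr)·dr/dt = (2π·16 + 4π·3)·8
= 352π cm²/s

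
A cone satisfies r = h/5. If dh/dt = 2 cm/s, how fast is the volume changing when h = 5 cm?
2π cm³/s

V = (1/3)π(h/5)²h = πh³/75
dV/dt = πh²/25 · 2
At h = 5: dV/dt = 2π cm³/s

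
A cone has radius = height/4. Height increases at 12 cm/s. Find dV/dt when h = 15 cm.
675π/4 cm³/s

V = (1/3)π(h/4)²h = πh³/48
dV/dt = πh²/16 · 12
At h = 15: dV/dt = 675π/4 cm³/s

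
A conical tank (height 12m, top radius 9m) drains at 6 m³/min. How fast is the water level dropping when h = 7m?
32/(147π) ≈ 0.06929 m/min

r/h = 9/12, so r = (3/4)h
V = (1/3)πr²h = (1/3)π((3/4)h)²h = (3/16)πh³
dV/dh = (9/16)πh²
dh/dt = (dV/dt)/(dV/dh) = -6/((9/16)π·7²) = -32/(147π) m/min
The level is dropping at 32/(147π) ≈ 0.06929 m/min.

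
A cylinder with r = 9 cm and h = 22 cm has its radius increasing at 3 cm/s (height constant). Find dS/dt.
240π cm²/s

S = 2πrh + 2πr² (lateral + bases)
dS/dt = (2πh + 4πr)·dr/dt = (2π·22 + 4π·9)·3
= 240π cm²/s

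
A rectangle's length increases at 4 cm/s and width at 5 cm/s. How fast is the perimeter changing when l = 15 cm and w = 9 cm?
18 cm/s

P = 2(l + w)
dP/dt = 2(dl/dt + dw/dt) = 2(4 + 5) = 18 cm/s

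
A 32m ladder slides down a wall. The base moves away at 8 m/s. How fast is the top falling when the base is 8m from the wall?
8√15/15 ≈ 2.066 m/s

x² + y² = 32²
2x·dx/dt + 2y·dy/dt = 0
dy/dt = -x/y · dx/dt = -8/(8√15) · 8 = -8√15/15 m/s
The top is descending at 8√15/15 ≈ 2.066 m/s.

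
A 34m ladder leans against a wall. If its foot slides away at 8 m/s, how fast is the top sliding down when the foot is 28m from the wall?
112√93/93 ≈ 11.61 m/s

x² + y² = 34²
2x·dx/dt + 2y·dy/dt = 0
dy/dt = -x/y · dx/dt = -28/(2√93) · 8 = -112√93/93 m/s
The top is descending at 112√93/93 ≈ 11.61 m/s.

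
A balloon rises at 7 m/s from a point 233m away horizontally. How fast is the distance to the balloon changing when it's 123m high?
861√69418/69418 ≈ 3.268 m/s

z² = 233² + y²
z = √(233² + 123²) = √69418
dz/dt = y/z · dy/dt = 123/√69418 · 7 = 861√69418/69418 ≈ 3.268 m/s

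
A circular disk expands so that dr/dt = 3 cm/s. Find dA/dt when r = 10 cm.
60π cm²/s

A = πr²
dA/dt = 2πr · dr/dt = 2π(10)(3) = 60π cm²/s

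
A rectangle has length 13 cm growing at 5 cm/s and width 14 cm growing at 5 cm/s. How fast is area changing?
135 cm²/s

A = lw
dA/dt = w·dl/dt + l·dw/dt = 14·5 + 13·5 = 135 cm²/s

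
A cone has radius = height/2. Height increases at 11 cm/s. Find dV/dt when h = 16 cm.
704π cm³/s

V = (1/3)π(h/2)²h = πh³/12
dV/dt = πh²/4 · 11
At h = 16: dV/dt = 704π cm³/s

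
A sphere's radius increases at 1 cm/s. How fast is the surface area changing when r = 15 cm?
120π cm²/s

S = 4πr²
dS/dt = dS/dr · dr/dt = 8πr · 1
At r = 15: dS/dt = 120π cm²/s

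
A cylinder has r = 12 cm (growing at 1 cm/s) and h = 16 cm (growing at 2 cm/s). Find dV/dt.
672π cm³/s

V = πr²h
dV/dt = 2πrh·dr/dt + πr²·dh/dt
= 2π(12)(16)(1) + π(12)²(2)
= 672π cm³/s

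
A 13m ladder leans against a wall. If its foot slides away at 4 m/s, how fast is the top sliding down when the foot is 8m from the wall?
32√105/105 ≈ 3.123 m/s

x² + y² = 13²
2x·dx/dt + 2y·dy/dt = 0
dy/dt = -x/y · dx/dt = -8/√105 · 4 = -32√105/105 m/s
The top is descending at 32√105/105 ≈ 3.123 m/s.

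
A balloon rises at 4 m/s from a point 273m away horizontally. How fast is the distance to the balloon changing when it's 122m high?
488√89413/89413 ≈ 1.632 m/s

z² = 273² + y²
z = √(273² + 122²) = √89413
dz/dt = y/z · dy/dt = 122/√89413 · 4 = 488√89413/89413 ≈ 1.632 m/s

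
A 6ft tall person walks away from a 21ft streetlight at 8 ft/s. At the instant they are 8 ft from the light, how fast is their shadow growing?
16/5 ft/s

By similar triangles: 21/(x+s) = 6/s
Solving: s = 6x/15
ds/dt = 6/15 · dx/dt = 2/5 · 8 = 16/5 ft/s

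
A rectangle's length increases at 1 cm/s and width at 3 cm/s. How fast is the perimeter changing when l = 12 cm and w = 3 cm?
8 cm/s

P = 2(l + w)
dP/dt = 2(dl/dt + dw/dt) = 2(1 + 3) = 8 cm/s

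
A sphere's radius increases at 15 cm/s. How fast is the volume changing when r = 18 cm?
19440π cm³/s

V = (4/3)πr³
dV/dt = dV/dr · dr/dt = 4πr² · 15
At r = 18: dV/dt = 19440π cm³/s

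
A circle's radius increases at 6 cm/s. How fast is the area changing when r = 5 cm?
60π cm²/s

A = πr²
dA/dt = 2πr · dr/dt = 2π(5)(6) = 60π cm²/s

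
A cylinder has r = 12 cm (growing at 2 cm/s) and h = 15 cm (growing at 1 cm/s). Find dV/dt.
864π cm³/s

V = πr²h
dV/dt = 2πrh·dr/dt + πr²·dh/dt
= 2π(12)(15)(2) + π(12)²(1)
= 864π cm³/s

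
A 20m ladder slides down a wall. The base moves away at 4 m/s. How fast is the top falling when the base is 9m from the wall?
36√319/319 ≈ 2.016 m/s

x² + y² = 20²
2x·dx/dt + 2y·dy/dt = 0
dy/dt = -x/y · dx/dt = -9/√319 · 4 = -36√319/319 m/s
The top is descending at 36√319/319 ≈ 2.016 m/s.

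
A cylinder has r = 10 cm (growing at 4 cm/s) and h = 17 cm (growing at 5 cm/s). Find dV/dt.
1860π cm³/s

V = πr²h
dV/dt = 2πrh·dr/dt + πr²·dh/dt
= 2π(10)(17)(4) + π(10)²(5)
= 1860π cm³/s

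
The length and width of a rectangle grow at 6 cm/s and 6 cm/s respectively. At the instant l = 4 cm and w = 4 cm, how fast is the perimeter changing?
24 cm/s

P = 2(l + w)
dP/dt = 2(dl/dt + dw/dt) = 2(6 + 6) = 24 cm/s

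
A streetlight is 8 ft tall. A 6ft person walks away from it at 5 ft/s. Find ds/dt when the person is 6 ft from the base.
15 ft/s

By similar triangles: 8/(x+s) = 6/s
Solving: s = 6x/2
ds/dt = 6/2 · dx/dt = 3 · 5 = 15 ft/s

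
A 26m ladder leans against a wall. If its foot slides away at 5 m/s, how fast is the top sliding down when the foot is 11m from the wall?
11√555/111 ≈ 2.335 m/s

x² + y² = 26²
2x·dx/dt + 2y·dy/dt = 0
dy/dt = -x/y · dx/dt = -11/√555 · 5 = -11√555/111 m/s
The top is descending at 11√555/111 ≈ 2.335 m/s.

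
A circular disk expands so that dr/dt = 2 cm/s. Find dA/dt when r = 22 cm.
88π cm²/s

A = πr²
dA/dt = 2πr · dr/dt = 2π(22)(2) = 88π cm²/s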